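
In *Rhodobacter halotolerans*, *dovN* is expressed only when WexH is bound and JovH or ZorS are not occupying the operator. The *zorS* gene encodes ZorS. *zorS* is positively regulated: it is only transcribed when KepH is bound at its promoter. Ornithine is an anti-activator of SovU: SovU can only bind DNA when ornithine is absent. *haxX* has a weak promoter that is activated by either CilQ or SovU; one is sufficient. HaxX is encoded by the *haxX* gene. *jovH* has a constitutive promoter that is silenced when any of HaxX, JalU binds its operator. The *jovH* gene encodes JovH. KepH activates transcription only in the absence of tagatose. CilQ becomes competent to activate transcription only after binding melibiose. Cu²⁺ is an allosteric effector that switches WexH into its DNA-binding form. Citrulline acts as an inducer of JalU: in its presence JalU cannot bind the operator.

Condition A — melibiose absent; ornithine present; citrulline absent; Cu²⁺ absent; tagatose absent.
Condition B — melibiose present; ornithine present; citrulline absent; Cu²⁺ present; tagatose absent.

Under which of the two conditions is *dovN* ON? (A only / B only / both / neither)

Condition A:
Melibiose is absent, so CilQ is inactive.
Ornithine is present, so SovU is inactive.
No activator is available at the *haxX* promoter, so *haxX* is not transcribed.
So HaxX is not produced.
Citrulline is absent, so JalU is active.
With repressor JalU bound, *jovH* is not transcribed.
So JovH is not produced.
Cu²⁺ is absent, so WexH is inactive.
Tagatose is absent, so KepH is active.
No repressor is bound and KepH is active, so *zorS* is transcribed.
So ZorS is produced and active.
With repressor ZorS bound, *dovN* is not transcribed.
→ *dovN* is OFF in A.
Condition B:
Melibiose is present, so CilQ is active.
Ornithine is present, so SovU is inactive.
Activator CilQ is present, so *haxX* is transcribed.
So HaxX is produced and active.
Citrulline is absent, so JalU is active.
With repressor HaxX bound, *jovH* is not transcribed.
So JovH is not produced.
Cu²⁺ is present, so WexH is active.
Tagatose is absent, so KepH is active.
No repressor is bound and KepH is active, so *zorS* is transcribed.
So ZorS is produced and active.
With repressor ZorS bound, *dovN* is not transcribed.
→ *dovN* is OFF in B.

neither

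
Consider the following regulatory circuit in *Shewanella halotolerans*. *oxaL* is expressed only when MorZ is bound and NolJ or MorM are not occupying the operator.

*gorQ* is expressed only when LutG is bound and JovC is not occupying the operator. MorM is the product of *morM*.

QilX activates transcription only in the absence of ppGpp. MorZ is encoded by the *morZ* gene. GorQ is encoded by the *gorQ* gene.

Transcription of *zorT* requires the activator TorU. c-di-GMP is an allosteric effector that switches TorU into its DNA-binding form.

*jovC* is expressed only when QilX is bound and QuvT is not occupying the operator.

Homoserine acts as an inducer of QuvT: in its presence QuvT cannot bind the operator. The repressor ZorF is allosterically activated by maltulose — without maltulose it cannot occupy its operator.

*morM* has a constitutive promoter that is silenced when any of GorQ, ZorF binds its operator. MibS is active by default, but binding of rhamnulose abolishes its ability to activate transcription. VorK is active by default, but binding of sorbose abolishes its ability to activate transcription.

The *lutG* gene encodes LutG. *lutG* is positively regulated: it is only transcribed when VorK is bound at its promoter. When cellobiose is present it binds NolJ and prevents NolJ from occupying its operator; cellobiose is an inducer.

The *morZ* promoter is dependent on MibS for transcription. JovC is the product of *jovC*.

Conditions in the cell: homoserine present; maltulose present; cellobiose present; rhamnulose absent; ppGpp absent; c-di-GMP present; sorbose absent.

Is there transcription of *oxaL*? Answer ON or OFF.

ON

Cellobiose is present, so NolJ is inactive.
Rhamnulose is absent, so MibS is active.
No repressor is bound and MibS is active, so *morZ* is transcribed.
So MorZ is produced and active.
ppGpp is absent, so QilX is active.
Homoserine is present, so QuvT is inactive.
No repressor is bound and QilX is active, so *jovC* is transcribed.
So JovC is produced and active.
Sorbose is absent, so VorK is active.
No repressor is bound and VorK is active, so *lutG* is transcribed.
So LutG is produced and active.
With repressor JovC bound, *gorQ* is not transcribed.
So GorQ is not produced.
Maltulose is present, so ZorF is active.
With repressor ZorF bound, *morM* is not transcribed.
So MorM is not produced.
No repressor is bound and MorZ is active, so *oxaL* is transcribed.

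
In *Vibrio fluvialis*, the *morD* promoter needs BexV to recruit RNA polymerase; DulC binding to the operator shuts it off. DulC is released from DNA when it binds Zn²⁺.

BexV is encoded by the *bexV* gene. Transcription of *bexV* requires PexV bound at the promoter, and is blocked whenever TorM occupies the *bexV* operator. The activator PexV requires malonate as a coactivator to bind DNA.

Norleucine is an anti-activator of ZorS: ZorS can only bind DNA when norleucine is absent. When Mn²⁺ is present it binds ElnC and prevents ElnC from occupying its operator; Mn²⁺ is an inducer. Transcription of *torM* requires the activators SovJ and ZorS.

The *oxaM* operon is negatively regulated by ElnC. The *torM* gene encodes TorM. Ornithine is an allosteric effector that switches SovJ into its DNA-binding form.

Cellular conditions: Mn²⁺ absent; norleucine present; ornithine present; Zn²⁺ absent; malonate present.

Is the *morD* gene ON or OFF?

OFF

Ornithine is present, so SovJ is active.
Norleucine is present, so ZorS is inactive.
Required activator ZorS is absent, so *torM* is not transcribed.
So TorM is not produced.
Malonate is present, so PexV is active.
No repressor is bound and PexV is active, so *bexV* is transcribed.
So BexV is produced and active.
Zn²⁺ is absent, so DulC is active.
With repressor DulC bound, *morD* is not transcribed.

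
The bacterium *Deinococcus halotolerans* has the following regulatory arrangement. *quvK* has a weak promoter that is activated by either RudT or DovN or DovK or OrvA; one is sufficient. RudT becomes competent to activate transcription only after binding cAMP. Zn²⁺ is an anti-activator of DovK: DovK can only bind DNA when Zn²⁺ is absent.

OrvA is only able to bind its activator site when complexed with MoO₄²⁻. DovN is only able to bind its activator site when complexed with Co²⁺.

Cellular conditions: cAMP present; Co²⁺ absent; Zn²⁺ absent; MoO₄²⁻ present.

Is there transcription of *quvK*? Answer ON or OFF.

cAMP is present, so RudT is active.
Co²⁺ is absent, so DovN is inactive.
Zn²⁺ is absent, so DovK is active.
MoO₄²⁻ is present, so OrvA is active.
Activator RudT is present, so *quvK* is transcribed.

ON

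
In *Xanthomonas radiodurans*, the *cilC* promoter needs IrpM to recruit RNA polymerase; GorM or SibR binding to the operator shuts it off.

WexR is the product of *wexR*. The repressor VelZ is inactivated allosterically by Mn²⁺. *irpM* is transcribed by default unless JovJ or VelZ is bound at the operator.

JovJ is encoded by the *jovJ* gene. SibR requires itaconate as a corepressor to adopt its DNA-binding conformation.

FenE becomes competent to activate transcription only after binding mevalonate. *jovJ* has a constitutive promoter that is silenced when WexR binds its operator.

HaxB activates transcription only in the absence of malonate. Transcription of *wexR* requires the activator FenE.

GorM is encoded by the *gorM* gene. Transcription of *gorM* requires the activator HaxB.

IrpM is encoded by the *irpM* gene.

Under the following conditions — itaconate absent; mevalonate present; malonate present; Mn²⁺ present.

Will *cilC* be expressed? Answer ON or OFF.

ON

Mevalonate is present, so FenE is active.
No repressor is bound and FenE is active, so *wexR* is transcribed.
So WexR is produced and active.
With repressor WexR bound, *jovJ* is not transcribed.
So JovJ is not produced.
Mn²⁺ is present, so VelZ is inactive.
With no repressor bound, *irpM* is transcribed.
So IrpM is produced and active.
Malonate is present, so HaxB is inactive.
Required activator HaxB is absent, so *gorM* is not transcribed.
So GorM is not produced.
Itaconate is absent, so SibR is inactive.
No repressor is bound and IrpM is active, so *cilC* is transcribed.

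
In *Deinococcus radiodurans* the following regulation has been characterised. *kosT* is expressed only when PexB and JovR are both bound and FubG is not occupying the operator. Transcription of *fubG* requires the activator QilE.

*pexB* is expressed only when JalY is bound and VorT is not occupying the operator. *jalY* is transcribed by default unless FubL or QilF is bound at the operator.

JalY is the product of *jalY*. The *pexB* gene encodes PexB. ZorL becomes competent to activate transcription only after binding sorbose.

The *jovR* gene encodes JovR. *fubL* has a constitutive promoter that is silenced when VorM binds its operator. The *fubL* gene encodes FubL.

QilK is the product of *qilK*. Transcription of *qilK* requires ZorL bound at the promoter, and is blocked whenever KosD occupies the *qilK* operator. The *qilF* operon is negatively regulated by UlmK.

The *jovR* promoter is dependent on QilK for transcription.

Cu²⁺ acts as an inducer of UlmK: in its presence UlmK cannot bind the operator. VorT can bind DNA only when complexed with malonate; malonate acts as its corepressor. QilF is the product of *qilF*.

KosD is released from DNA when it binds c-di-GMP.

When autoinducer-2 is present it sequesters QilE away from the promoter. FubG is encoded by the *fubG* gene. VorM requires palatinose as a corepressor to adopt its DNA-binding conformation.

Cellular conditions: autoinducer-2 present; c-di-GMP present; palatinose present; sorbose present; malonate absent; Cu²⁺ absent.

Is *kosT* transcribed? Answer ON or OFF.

ON

Autoinducer-2 is present, so QilE is inactive.
Required activator QilE is absent, so *fubG* is not transcribed.
So FubG is not produced.
Malonate is absent, so VorT is inactive.
Palatinose is present, so VorM is active.
With repressor VorM bound, *fubL* is not transcribed.
So FubL is not produced.
Cu²⁺ is absent, so UlmK is active.
With repressor UlmK bound, *qilF* is not transcribed.
So QilF is not produced.
With no repressor bound, *jalY* is transcribed.
So JalY is produced and active.
No repressor is bound and JalY is active, so *pexB* is transcribed.
So PexB is produced and active.
Sorbose is present, so ZorL is active.
c-di-GMP is present, so KosD is inactive.
No repressor is bound and ZorL is active, so *qilK* is transcribed.
So QilK is produced and active.
No repressor is bound and QilK is active, so *jovR* is transcribed.
So JovR is produced and active.
No repressor is bound and PexB and JovR are active, so *kosT* is transcribed.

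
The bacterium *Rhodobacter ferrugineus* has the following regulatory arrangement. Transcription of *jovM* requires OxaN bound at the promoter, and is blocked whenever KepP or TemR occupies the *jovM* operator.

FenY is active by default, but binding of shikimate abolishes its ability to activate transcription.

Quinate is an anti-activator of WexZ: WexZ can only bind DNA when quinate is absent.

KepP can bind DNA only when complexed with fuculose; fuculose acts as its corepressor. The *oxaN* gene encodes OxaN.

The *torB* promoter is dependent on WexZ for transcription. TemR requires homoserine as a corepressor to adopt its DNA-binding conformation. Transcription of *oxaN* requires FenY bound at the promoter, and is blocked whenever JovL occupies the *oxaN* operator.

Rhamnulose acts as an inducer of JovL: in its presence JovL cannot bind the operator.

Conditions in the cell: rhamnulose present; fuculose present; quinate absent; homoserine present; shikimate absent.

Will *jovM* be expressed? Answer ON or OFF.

Fuculose is present, so KepP is active.
Shikimate is absent, so FenY is active.
Rhamnulose is present, so JovL is inactive.
No repressor is bound and FenY is active, so *oxaN* is transcribed.
So OxaN is produced and active.
Homoserine is present, so TemR is active.
With repressor KepP bound, *jovM* is not transcribed.

OFF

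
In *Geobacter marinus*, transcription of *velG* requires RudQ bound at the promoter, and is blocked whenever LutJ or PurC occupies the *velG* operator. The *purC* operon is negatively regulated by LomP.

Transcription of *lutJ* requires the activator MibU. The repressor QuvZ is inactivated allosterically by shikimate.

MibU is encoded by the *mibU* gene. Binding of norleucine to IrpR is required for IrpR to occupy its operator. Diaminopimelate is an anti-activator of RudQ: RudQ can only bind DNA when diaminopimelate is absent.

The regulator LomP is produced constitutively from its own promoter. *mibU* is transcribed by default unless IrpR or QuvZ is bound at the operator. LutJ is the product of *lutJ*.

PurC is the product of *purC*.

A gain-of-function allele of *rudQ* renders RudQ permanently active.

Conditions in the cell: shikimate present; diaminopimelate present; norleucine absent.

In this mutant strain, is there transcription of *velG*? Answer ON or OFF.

OFF

RudQ is constitutively active in this strain.
Norleucine is absent, so IrpR is inactive.
Shikimate is present, so QuvZ is inactive.
With no repressor bound, *mibU* is transcribed.
So MibU is produced and active.
No repressor is bound and MibU is active, so *lutJ* is transcribed.
So LutJ is produced and active.
LomP is produced constitutively and is active.
With repressor LomP bound, *purC* is not transcribed.
So PurC is not produced.
With repressor LutJ bound, *velG* is not transcribed.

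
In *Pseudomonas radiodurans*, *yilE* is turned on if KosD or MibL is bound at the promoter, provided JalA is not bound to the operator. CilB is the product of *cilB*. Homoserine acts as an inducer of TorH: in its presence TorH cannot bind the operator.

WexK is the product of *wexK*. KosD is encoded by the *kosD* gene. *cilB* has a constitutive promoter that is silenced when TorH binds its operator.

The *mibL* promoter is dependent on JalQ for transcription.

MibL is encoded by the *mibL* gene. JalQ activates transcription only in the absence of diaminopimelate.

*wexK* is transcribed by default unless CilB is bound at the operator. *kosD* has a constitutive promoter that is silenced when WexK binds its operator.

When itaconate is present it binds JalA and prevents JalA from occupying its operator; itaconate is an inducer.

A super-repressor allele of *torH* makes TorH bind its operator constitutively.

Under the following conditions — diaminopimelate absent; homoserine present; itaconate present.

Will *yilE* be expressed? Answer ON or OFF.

TorH is constitutively active in this strain.
With repressor TorH bound, *cilB* is not transcribed.
So CilB is not produced.
With no repressor bound, *wexK* is transcribed.
So WexK is produced and active.
With repressor WexK bound, *kosD* is not transcribed.
So KosD is not produced.
Itaconate is present, so JalA is inactive.
Diaminopimelate is absent, so JalQ is active.
No repressor is bound and JalQ is active, so *mibL* is transcribed.
So MibL is produced and active.
Activator MibL is present, so *yilE* is transcribed.

ON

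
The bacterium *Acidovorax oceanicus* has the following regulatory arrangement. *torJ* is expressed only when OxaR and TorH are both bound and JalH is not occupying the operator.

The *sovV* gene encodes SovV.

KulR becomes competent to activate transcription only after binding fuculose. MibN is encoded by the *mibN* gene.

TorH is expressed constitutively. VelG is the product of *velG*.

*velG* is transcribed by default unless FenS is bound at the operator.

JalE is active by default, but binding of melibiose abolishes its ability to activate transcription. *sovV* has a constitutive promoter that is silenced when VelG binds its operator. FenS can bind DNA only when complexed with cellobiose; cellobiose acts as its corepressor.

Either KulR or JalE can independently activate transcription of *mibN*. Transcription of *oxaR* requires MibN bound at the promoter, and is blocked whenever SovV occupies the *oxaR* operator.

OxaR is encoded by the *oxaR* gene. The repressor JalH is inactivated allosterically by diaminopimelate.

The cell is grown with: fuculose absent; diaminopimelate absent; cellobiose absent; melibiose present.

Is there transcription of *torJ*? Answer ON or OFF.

Cellobiose is absent, so FenS is inactive.
With no repressor bound, *velG* is transcribed.
So VelG is produced and active.
With repressor VelG bound, *sovV* is not transcribed.
So SovV is not produced.
Fuculose is absent, so KulR is inactive.
Melibiose is present, so JalE is inactive.
No activator is available at the *mibN* promoter, so *mibN* is not transcribed.
So MibN is not produced.
Required activator MibN is absent, so *oxaR* is not transcribed.
So OxaR is not produced.
TorH is produced constitutively and is active.
Diaminopimelate is absent, so JalH is active.
With repressor JalH bound, *torJ* is not transcribed.

OFF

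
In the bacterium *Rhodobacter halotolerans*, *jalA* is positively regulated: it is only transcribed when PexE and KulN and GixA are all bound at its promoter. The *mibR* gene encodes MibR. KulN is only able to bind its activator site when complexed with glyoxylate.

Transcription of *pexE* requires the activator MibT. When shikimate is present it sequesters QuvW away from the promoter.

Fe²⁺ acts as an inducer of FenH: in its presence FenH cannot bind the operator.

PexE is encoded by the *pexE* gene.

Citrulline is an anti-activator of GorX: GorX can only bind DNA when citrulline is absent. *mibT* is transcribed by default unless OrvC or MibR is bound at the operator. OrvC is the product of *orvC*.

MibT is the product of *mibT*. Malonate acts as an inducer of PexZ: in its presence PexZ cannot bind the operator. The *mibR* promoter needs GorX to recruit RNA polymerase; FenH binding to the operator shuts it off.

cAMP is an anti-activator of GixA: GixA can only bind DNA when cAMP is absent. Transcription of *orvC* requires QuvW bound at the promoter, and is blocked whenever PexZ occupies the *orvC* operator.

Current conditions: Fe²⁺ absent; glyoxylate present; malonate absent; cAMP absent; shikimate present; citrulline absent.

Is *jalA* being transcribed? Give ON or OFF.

Shikimate is present, so QuvW is inactive.
Malonate is absent, so PexZ is active.
With repressor PexZ bound, *orvC* is not transcribed.
So OrvC is not produced.
Citrulline is absent, so GorX is active.
Fe²⁺ is absent, so FenH is active.
With repressor FenH bound, *mibR* is not transcribed.
So MibR is not produced.
With no repressor bound, *mibT* is transcribed.
So MibT is produced and active.
No repressor is bound and MibT is active, so *pexE* is transcribed.
So PexE is produced and active.
Glyoxylate is present, so KulN is active.
cAMP is absent, so GixA is active.
No repressor is bound and PexE and KulN and GixA are active, so *jalA* is transcribed.

ON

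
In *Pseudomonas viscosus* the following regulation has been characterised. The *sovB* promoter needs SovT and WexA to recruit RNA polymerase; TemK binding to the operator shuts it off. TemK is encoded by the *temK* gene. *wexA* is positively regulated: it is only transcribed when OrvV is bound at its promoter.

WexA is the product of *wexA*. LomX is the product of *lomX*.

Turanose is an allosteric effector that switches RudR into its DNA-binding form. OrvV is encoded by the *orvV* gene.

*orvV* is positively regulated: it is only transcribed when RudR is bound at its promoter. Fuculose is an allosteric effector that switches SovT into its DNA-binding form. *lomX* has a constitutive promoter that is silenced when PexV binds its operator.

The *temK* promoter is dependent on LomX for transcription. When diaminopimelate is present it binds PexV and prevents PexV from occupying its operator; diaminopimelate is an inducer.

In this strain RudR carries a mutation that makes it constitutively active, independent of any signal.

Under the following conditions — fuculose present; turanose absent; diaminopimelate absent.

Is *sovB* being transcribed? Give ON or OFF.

Fuculose is present, so SovT is active.
RudR is constitutively active in this strain.
No repressor is bound and RudR is active, so *orvV* is transcribed.
So OrvV is produced and active.
No repressor is bound and OrvV is active, so *wexA* is transcribed.
So WexA is produced and active.
Diaminopimelate is absent, so PexV is active.
With repressor PexV bound, *lomX* is not transcribed.
So LomX is not produced.
Required activator LomX is absent, so *temK* is not transcribed.
So TemK is not produced.
No repressor is bound and SovT and WexA are active, so *sovB* is transcribed.

ON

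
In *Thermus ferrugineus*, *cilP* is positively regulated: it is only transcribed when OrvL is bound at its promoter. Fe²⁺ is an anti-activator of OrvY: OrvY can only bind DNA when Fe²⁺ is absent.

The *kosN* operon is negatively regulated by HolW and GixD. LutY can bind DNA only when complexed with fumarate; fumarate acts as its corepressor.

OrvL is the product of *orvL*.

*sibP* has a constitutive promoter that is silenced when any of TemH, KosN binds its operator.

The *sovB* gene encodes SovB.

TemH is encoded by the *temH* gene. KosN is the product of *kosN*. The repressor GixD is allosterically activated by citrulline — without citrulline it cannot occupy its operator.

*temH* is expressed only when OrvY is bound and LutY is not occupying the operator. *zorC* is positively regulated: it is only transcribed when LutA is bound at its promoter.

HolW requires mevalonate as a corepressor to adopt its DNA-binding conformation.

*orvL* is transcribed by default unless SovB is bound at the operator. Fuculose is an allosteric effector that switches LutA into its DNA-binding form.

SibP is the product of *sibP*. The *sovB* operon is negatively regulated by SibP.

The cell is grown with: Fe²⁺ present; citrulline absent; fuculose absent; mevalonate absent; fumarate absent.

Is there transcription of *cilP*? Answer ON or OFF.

Fe²⁺ is present, so OrvY is inactive.
Fumarate is absent, so LutY is inactive.
Required activator OrvY is absent, so *temH* is not transcribed.
So TemH is not produced.
Mevalonate is absent, so HolW is inactive.
Citrulline is absent, so GixD is inactive.
With no repressor bound, *kosN* is transcribed.
So KosN is produced and active.
With repressor KosN bound, *sibP* is not transcribed.
So SibP is not produced.
With no repressor bound, *sovB* is transcribed.
So SovB is produced and active.
With repressor SovB bound, *orvL* is not transcribed.
So OrvL is not produced.
Required activator OrvL is absent, so *cilP* is not transcribed.

OFF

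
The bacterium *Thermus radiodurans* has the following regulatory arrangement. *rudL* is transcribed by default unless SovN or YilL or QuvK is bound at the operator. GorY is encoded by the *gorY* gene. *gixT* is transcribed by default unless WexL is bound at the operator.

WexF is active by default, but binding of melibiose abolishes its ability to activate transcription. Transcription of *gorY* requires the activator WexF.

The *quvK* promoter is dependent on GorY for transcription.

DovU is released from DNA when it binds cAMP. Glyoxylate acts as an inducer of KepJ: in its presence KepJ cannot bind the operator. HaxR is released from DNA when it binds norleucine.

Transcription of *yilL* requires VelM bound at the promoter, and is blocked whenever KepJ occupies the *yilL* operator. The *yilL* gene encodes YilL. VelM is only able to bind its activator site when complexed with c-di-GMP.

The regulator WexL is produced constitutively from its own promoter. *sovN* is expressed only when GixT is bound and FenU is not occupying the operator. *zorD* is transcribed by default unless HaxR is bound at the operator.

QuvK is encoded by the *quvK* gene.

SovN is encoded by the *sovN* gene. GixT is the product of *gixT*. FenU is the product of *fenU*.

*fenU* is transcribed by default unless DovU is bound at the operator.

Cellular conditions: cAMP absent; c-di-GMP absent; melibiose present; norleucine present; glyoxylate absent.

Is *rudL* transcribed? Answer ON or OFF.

cAMP is absent, so DovU is active.
With repressor DovU bound, *fenU* is not transcribed.
So FenU is not produced.
WexL is produced constitutively and is active.
With repressor WexL bound, *gixT* is not transcribed.
So GixT is not produced.
Required activator GixT is absent, so *sovN* is not transcribed.
So SovN is not produced.
Glyoxylate is absent, so KepJ is active.
c-di-GMP is absent, so VelM is inactive.
With repressor KepJ bound, *yilL* is not transcribed.
So YilL is not produced.
Melibiose is present, so WexF is inactive.
Required activator WexF is absent, so *gorY* is not transcribed.
So GorY is not produced.
Required activator GorY is absent, so *quvK* is not transcribed.
So QuvK is not produced.
With no repressor bound, *rudL* is transcribed.

ON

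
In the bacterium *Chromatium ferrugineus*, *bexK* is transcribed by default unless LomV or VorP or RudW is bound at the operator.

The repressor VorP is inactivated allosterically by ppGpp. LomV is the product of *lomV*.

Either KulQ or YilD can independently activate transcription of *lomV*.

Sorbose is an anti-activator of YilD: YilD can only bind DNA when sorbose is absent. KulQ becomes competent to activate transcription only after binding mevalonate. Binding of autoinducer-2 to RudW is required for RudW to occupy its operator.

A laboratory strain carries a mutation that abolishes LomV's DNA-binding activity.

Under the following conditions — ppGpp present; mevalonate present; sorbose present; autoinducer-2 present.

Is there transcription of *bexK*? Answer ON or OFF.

OFF

LomV is non-functional in this strain, so it has no effect.
ppGpp is present, so VorP is inactive.
Autoinducer-2 is present, so RudW is active.
With repressor RudW bound, *bexK* is not transcribed.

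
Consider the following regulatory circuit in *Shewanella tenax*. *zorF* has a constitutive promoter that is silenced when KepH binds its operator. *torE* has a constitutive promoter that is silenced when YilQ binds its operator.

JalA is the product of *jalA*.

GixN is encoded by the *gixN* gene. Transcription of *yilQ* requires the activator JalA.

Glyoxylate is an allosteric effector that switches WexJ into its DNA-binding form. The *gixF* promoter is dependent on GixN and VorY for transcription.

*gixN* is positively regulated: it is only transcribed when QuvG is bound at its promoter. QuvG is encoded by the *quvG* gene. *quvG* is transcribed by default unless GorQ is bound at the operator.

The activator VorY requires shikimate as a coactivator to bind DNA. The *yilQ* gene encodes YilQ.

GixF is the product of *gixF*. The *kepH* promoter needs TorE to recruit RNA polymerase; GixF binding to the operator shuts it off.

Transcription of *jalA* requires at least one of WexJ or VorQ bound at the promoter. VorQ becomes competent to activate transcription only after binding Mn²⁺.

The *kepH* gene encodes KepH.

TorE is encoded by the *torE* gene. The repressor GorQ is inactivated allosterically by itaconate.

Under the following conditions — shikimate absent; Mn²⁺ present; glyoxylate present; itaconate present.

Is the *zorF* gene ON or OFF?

Glyoxylate is present, so WexJ is active.
Mn²⁺ is present, so VorQ is active.
Activator WexJ is present, so *jalA* is transcribed.
So JalA is produced and active.
No repressor is bound and JalA is active, so *yilQ* is transcribed.
So YilQ is produced and active.
With repressor YilQ bound, *torE* is not transcribed.
So TorE is not produced.
Itaconate is present, so GorQ is inactive.
With no repressor bound, *quvG* is transcribed.
So QuvG is produced and active.
No repressor is bound and QuvG is active, so *gixN* is transcribed.
So GixN is produced and active.
Shikimate is absent, so VorY is inactive.
Required activator VorY is absent, so *gixF* is not transcribed.
So GixF is not produced.
Required activator TorE is absent, so *kepH* is not transcribed.
So KepH is not produced.
With no repressor bound, *zorF* is transcribed.

ON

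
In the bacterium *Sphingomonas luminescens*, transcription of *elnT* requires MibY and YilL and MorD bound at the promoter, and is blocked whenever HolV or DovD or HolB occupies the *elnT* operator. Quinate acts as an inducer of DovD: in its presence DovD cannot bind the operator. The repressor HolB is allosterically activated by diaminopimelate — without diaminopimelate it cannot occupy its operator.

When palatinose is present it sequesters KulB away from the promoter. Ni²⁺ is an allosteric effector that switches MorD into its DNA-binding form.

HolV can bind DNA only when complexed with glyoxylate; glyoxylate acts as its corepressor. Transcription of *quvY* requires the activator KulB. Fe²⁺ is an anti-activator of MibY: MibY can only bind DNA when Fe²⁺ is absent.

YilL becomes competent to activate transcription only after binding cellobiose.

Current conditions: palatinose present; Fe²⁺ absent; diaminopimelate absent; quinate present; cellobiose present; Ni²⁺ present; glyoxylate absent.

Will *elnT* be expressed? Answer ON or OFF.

ON

Fe²⁺ is absent, so MibY is active.
Glyoxylate is absent, so HolV is inactive.
Quinate is present, so DovD is inactive.
Cellobiose is present, so YilL is active.
Diaminopimelate is absent, so HolB is inactive.
Ni²⁺ is present, so MorD is active.
No repressor is bound and MibY and YilL and MorD are active, so *elnT* is transcribed.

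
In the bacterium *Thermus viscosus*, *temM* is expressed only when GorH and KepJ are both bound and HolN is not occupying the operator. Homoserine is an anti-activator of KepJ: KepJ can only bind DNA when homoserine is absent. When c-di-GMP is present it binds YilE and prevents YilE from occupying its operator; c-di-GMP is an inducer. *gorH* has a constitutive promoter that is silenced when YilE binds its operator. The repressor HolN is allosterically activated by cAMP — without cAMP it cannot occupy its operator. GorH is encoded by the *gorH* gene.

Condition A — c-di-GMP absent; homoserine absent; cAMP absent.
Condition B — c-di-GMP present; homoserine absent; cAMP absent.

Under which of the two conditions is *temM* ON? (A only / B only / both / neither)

Condition A:
c-di-GMP is absent, so YilE is active.
With repressor YilE bound, *gorH* is not transcribed.
So GorH is not produced.
Homoserine is absent, so KepJ is active.
cAMP is absent, so HolN is inactive.
Required activator GorH is absent, so *temM* is not transcribed.
→ *temM* is OFF in A.
Condition B:
c-di-GMP is present, so YilE is inactive.
With no repressor bound, *gorH* is transcribed.
So GorH is produced and active.
Homoserine is absent, so KepJ is active.
cAMP is absent, so HolN is inactive.
No repressor is bound and GorH and KepJ are active, so *temM* is transcribed.
→ *temM* is ON in B.

B only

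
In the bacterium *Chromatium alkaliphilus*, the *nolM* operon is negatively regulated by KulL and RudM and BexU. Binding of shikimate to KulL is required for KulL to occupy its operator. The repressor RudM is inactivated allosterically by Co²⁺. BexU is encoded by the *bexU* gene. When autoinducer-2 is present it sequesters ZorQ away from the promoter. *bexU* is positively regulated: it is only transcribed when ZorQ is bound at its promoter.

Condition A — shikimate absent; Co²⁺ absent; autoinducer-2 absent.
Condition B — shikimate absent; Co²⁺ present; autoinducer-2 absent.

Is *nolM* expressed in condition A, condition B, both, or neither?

Condition A:
Shikimate is absent, so KulL is inactive.
Co²⁺ is absent, so RudM is active.
Autoinducer-2 is absent, so ZorQ is active.
No repressor is bound and ZorQ is active, so *bexU* is transcribed.
So BexU is produced and active.
With repressor RudM bound, *nolM* is not transcribed.
→ *nolM* is OFF in A.
Condition B:
Shikimate is absent, so KulL is inactive.
Co²⁺ is present, so RudM is inactive.
Autoinducer-2 is absent, so ZorQ is active.
No repressor is bound and ZorQ is active, so *bexU* is transcribed.
So BexU is produced and active.
With repressor BexU bound, *nolM* is not transcribed.
→ *nolM* is OFF in B.

neither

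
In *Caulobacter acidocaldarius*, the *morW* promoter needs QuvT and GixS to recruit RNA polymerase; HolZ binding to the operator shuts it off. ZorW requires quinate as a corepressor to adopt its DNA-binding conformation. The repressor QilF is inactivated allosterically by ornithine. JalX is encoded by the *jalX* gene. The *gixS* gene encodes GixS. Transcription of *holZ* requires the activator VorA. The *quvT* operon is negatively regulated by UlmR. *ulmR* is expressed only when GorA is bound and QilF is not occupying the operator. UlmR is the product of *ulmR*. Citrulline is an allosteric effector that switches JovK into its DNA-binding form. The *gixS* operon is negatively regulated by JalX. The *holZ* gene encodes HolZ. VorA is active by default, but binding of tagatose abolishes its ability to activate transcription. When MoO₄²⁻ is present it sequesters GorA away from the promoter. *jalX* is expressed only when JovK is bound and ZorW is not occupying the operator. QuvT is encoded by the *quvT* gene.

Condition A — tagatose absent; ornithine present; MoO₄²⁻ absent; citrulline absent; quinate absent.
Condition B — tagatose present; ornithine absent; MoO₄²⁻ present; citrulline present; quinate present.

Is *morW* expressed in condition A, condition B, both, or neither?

Condition A:
Tagatose is absent, so VorA is active.
No repressor is bound and VorA is active, so *holZ* is transcribed.
So HolZ is produced and active.
Ornithine is present, so QilF is inactive.
MoO₄²⁻ is absent, so GorA is active.
No repressor is bound and GorA is active, so *ulmR* is transcribed.
So UlmR is produced and active.
With repressor UlmR bound, *quvT* is not transcribed.
So QuvT is not produced.
Citrulline is absent, so JovK is inactive.
Quinate is absent, so ZorW is inactive.
Required activator JovK is absent, so *jalX* is not transcribed.
So JalX is not produced.
With no repressor bound, *gixS* is transcribed.
So GixS is produced and active.
With repressor HolZ bound, *morW* is not transcribed.
→ *morW* is OFF in A.
Condition B:
Tagatose is present, so VorA is inactive.
Required activator VorA is absent, so *holZ* is not transcribed.
So HolZ is not produced.
Ornithine is absent, so QilF is active.
MoO₄²⁻ is present, so GorA is inactive.
With repressor QilF bound, *ulmR* is not transcribed.
So UlmR is not produced.
With no repressor bound, *quvT* is transcribed.
So QuvT is produced and active.
Citrulline is present, so JovK is active.
Quinate is present, so ZorW is active.
With repressor ZorW bound, *jalX* is not transcribed.
So JalX is not produced.
With no repressor bound, *gixS* is transcribed.
So GixS is produced and active.
No repressor is bound and QuvT and GixS are active, so *morW* is transcribed.
→ *morW* is ON in B.

B only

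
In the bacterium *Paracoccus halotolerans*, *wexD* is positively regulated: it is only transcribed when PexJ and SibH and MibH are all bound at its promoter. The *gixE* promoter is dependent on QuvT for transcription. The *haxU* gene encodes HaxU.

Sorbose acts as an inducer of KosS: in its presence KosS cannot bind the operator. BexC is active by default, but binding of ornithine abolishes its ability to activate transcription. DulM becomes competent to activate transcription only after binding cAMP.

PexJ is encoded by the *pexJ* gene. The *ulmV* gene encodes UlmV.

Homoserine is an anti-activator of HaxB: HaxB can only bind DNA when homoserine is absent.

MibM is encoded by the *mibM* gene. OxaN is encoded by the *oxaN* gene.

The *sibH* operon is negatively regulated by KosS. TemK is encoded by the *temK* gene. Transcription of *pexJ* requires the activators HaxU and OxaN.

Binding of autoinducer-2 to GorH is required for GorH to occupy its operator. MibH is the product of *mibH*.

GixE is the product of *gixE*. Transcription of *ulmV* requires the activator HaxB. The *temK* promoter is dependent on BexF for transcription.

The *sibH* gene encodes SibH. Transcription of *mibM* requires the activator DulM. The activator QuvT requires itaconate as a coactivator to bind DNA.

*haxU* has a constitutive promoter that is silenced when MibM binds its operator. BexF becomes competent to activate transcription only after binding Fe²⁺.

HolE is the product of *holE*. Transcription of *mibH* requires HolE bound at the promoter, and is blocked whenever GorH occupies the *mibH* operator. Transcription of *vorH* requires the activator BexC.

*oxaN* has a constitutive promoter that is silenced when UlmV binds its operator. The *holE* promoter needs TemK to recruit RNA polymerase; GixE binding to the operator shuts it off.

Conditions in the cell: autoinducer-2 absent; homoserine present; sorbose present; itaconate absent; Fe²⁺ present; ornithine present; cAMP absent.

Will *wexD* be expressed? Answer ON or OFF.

cAMP is absent, so DulM is inactive.
Required activator DulM is absent, so *mibM* is not transcribed.
So MibM is not produced.
With no repressor bound, *haxU* is transcribed.
So HaxU is produced and active.
Homoserine is present, so HaxB is inactive.
Required activator HaxB is absent, so *ulmV* is not transcribed.
So UlmV is not produced.
With no repressor bound, *oxaN* is transcribed.
So OxaN is produced and active.
No repressor is bound and HaxU and OxaN are active, so *pexJ* is transcribed.
So PexJ is produced and active.
Sorbose is present, so KosS is inactive.
With no repressor bound, *sibH* is transcribed.
So SibH is produced and active.
Autoinducer-2 is absent, so GorH is inactive.
Fe²⁺ is present, so BexF is active.
No repressor is bound and BexF is active, so *temK* is transcribed.
So TemK is produced and active.
Itaconate is absent, so QuvT is inactive.
Required activator QuvT is absent, so *gixE* is not transcribed.
So GixE is not produced.
No repressor is bound and TemK is active, so *holE* is transcribed.
So HolE is produced and active.
No repressor is bound and HolE is active, so *mibH* is transcribed.
So MibH is produced and active.
No repressor is bound and PexJ and SibH and MibH are active, so *wexD* is transcribed.

ON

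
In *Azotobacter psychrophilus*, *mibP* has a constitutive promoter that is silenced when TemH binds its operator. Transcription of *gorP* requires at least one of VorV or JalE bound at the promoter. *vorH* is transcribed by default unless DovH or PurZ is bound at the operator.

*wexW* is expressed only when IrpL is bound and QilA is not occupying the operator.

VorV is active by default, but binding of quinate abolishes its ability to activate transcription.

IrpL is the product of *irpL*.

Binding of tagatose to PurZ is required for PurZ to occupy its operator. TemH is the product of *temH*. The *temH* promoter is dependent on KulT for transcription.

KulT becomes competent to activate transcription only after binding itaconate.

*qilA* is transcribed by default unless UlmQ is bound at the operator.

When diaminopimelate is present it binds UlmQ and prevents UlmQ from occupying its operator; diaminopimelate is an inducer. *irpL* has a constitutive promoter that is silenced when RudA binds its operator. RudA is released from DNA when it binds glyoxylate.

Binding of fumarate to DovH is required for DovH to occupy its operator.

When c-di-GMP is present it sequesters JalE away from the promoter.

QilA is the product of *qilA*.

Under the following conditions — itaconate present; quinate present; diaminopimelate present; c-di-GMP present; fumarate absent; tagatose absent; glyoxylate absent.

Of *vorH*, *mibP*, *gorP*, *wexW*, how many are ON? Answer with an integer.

1

Fumarate is absent, so DovH is inactive.
Tagatose is absent, so PurZ is inactive.
With no repressor bound, *vorH* is transcribed.
→ *vorH* is ON.
Itaconate is present, so KulT is active.
No repressor is bound and KulT is active, so *temH* is transcribed.
So TemH is produced and active.
With repressor TemH bound, *mibP* is not transcribed.
→ *mibP* is OFF.
Quinate is present, so VorV is inactive.
c-di-GMP is present, so JalE is inactive.
No activator is available at the *gorP* promoter, so *gorP* is not transcribed.
→ *gorP* is OFF.
Diaminopimelate is present, so UlmQ is inactive.
With no repressor bound, *qilA* is transcribed.
So QilA is produced and active.
Glyoxylate is absent, so RudA is active.
With repressor RudA bound, *irpL* is not transcribed.
So IrpL is not produced.
With repressor QilA bound, *wexW* is not transcribed.
→ *wexW* is OFF.
1 of the 4 genes is transcribed.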